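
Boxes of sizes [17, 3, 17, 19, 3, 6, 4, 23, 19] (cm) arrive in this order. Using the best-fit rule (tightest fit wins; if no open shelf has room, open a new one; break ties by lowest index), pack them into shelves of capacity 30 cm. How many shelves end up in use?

  17 → shelf 1 (new)  [load 17/30]
  3 → shelf 1  [load 20/30]
  17 → shelf 2 (new)  [load 17/30]
  19 → shelf 3 (new)  [load 19/30]
  3 → shelf 1  [load 23/30]
  6 → shelf 1  [load 29/30]
  4 → shelf 3  [load 23/30]
  23 → shelf 4 (new)  [load 23/30]
  19 → shelf 5 (new)  [load 19/30]
5 shelves opened.

5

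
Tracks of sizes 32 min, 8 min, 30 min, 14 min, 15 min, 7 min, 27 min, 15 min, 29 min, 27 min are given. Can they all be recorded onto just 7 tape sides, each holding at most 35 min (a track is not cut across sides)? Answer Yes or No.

A valid assignment using 7 tape sides:
  side 1: 32 = 32
  side 2: 30 = 30
  side 3: 29 = 29
  side 4: 27 + 8 = 35
  side 5: 27 + 7 = 34
  side 6: 15 + 15 = 30
  side 7: 14 = 14
Every load is within 35 min, so 7 tape sides suffice.

Yes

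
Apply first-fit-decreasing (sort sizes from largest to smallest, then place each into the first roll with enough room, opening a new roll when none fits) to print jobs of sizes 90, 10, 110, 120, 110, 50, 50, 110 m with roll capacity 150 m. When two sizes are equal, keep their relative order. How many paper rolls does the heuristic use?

6

Sorted descending: 120, 110, 110, 110, 90, 50, 50, 10.
  120 → roll 1 (new)  [load 120/150]
  110 → roll 2 (new)  [load 110/150]
  110 → roll 3 (new)  [load 110/150]
  110 → roll 4 (new)  [load 110/150]
  90 → roll 5 (new)  [load 90/150]
  50 → roll 5  [load 140/150]
  50 → roll 6 (new)  [load 50/150]
  10 → roll 1  [load 130/150]
6 paper rolls opened.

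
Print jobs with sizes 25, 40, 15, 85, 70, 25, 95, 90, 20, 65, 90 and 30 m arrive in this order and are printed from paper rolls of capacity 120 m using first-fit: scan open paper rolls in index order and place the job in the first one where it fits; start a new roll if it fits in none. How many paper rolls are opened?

  25 → roll 1 (new)  [load 25/120]
  40 → roll 1  [load 65/120]
  15 → roll 1  [load 80/120]
  85 → roll 2 (new)  [load 85/120]
  70 → roll 3 (new)  [load 70/120]
  25 → roll 1  [load 105/120]
  95 → roll 4 (new)  [load 95/120]
  90 → roll 5 (new)  [load 90/120]
  20 → roll 2  [load 105/120]
  65 → roll 6 (new)  [load 65/120]
  90 → roll 7 (new)  [load 90/120]
  30 → roll 3  [load 100/120]
7 paper rolls opened.

7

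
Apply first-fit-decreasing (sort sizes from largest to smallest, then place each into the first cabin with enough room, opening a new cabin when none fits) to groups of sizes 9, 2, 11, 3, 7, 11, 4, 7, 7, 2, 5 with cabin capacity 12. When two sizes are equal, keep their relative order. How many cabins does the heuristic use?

6

Sorted descending: 11, 11, 9, 7, 7, 7, 5, 4, 3, 2, 2.
  11 → cabin 1 (new)  [load 11/12]
  11 → cabin 2 (new)  [load 11/12]
  9 → cabin 3 (new)  [load 9/12]
  7 → cabin 4 (new)  [load 7/12]
  7 → cabin 5 (new)  [load 7/12]
  7 → cabin 6 (new)  [load 7/12]
  5 → cabin 4  [load 12/12]
  4 → cabin 5  [load 11/12]
  3 → cabin 3  [load 12/12]
  2 → cabin 6  [load 9/12]
  2 → cabin 6  [load 11/12]
6 cabins opened.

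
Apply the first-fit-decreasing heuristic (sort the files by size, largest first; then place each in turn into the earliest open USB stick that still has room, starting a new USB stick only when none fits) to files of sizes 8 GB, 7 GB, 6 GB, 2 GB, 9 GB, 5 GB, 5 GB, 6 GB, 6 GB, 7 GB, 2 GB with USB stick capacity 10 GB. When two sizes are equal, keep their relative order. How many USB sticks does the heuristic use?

8

Sorted descending: 9, 8, 7, 7, 6, 6, 6, 5, 5, 2, 2.
  9 → USB stick 1 (new)  [load 9/10]
  8 → USB stick 2 (new)  [load 8/10]
  7 → USB stick 3 (new)  [load 7/10]
  7 → USB stick 4 (new)  [load 7/10]
  6 → USB stick 5 (new)  [load 6/10]
  6 → USB stick 6 (new)  [load 6/10]
  6 → USB stick 7 (new)  [load 6/10]
  5 → USB stick 8 (new)  [load 5/10]
  5 → USB stick 8  [load 10/10]
  2 → USB stick 2  [load 10/10]
  2 → USB stick 3  [load 9/10]
8 USB sticks opened.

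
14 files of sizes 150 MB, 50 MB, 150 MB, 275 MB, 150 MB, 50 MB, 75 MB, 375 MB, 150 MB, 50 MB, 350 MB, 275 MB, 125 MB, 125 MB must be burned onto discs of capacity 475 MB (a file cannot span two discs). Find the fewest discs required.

Total = 375 + 350 + 275 + 275 + 150 + 150 + 150 + 150 + 125 + 125 + 75 + 50 + 50 + 50 = 2350 MB.
Lower bound: ⌈2350/475⌉ = 5 discs.
A packing using 5 discs:
  disc 1: 375 + 75 = 450
  disc 2: 350 + 125 = 475
  disc 3: 275 + 150 + 50 = 475
  disc 4: 275 + 150 + 50 = 475
  disc 5: 150 + 150 + 125 + 50 = 475
This matches the lower bound, so 5 is optimal.

5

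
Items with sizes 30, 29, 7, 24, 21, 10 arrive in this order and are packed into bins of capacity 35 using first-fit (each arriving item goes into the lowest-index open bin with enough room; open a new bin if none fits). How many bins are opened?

4

  30 → bin 1 (new)  [load 30/35]
  29 → bin 2 (new)  [load 29/35]
  7 → bin 3 (new)  [load 7/35]
  24 → bin 3  [load 31/35]
  21 → bin 4 (new)  [load 21/35]
  10 → bin 4  [load 31/35]
4 bins opened.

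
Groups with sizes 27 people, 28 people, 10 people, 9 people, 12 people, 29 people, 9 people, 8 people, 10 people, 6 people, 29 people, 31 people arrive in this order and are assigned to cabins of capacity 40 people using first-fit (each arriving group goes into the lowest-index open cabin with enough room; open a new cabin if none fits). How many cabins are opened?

  27 → cabin 1 (new)  [load 27/40]
  28 → cabin 2 (new)  [load 28/40]
  10 → cabin 1  [load 37/40]
  9 → cabin 2  [load 37/40]
  12 → cabin 3 (new)  [load 12/40]
  29 → cabin 4 (new)  [load 29/40]
  9 → cabin 3  [load 21/40]
  8 → cabin 3  [load 29/40]
  10 → cabin 3  [load 39/40]
  6 → cabin 4  [load 35/40]
  29 → cabin 5 (new)  [load 29/40]
  31 → cabin 6 (new)  [load 31/40]
6 cabins opened.

6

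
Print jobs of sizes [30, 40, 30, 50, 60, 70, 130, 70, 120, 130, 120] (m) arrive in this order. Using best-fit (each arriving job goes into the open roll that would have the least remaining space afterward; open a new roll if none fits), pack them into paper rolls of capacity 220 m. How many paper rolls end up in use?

5

  30 → roll 1 (new)  [load 30/220]
  40 → roll 1  [load 70/220]
  30 → roll 1  [load 100/220]
  50 → roll 1  [load 150/220]
  60 → roll 1  [load 210/220]
  70 → roll 2 (new)  [load 70/220]
  130 → roll 2  [load 200/220]
  70 → roll 3 (new)  [load 70/220]
  120 → roll 3  [load 190/220]
  130 → roll 4 (new)  [load 130/220]
  120 → roll 5 (new)  [load 120/220]
5 paper rolls opened.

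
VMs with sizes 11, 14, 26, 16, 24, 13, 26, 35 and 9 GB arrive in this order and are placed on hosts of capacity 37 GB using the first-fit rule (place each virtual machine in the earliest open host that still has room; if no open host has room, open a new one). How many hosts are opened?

6

  11 → host 1 (new)  [load 11/37]
  14 → host 1  [load 25/37]
  26 → host 2 (new)  [load 26/37]
  16 → host 3 (new)  [load 16/37]
  24 → host 4 (new)  [load 24/37]
  13 → host 3  [load 29/37]
  26 → host 5 (new)  [load 26/37]
  35 → host 6 (new)  [load 35/37]
  9 → host 1  [load 34/37]
6 hosts opened.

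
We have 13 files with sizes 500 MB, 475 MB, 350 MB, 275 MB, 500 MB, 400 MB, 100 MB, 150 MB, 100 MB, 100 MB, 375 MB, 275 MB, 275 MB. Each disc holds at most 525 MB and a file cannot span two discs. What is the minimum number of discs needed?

Total = 500 + 500 + 475 + 400 + 375 + 350 + 275 + 275 + 275 + 150 + 100 + 100 + 100 = 3875 MB.
Lower bound: ⌈3875/525⌉ = 8 discs.
Also, 9 files each exceed 525/2 MB, and no two of those can share a disc, so at least 9 discs are needed.
A packing using 9 discs:
  disc 1: 500 = 500
  disc 2: 500 = 500
  disc 3: 475 = 475
  disc 4: 400 + 100 = 500
  disc 5: 375 + 150 = 525
  disc 6: 350 + 100 = 450
  disc 7: 275 + 100 = 375
  disc 8: 275 = 275
  disc 9: 275 = 275
This matches the lower bound, so 9 is optimal.

9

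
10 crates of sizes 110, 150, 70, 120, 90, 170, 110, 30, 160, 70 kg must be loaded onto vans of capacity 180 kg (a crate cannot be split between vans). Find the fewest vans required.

Total = 170 + 160 + 150 + 120 + 110 + 110 + 90 + 70 + 70 + 30 = 1080 kg.
Lower bound: ⌈1080/180⌉ = 6 vans.
A packing using 7 vans:
  van 1: 170 = 170
  van 2: 160 = 160
  van 3: 150 + 30 = 180
  van 4: 120 = 120
  van 5: 110 + 70 = 180
  van 6: 110 + 70 = 180
  van 7: 90 = 90
No arrangement into 6 vans stays within capacity, so 7 is optimal.

7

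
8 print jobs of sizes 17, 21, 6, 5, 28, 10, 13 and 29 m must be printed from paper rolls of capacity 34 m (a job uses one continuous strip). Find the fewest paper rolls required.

Total = 29 + 28 + 21 + 17 + 13 + 10 + 6 + 5 = 129 m.
Lower bound: ⌈129/34⌉ = 4 paper rolls.
A packing using 4 paper rolls:
  roll 1: 29 + 5 = 34
  roll 2: 28 + 6 = 34
  roll 3: 21 + 13 = 34
  roll 4: 17 + 10 = 27
This matches the lower bound, so 4 is optimal.

4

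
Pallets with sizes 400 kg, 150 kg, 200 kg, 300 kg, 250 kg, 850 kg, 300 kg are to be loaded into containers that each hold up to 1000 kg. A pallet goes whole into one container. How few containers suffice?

3

Total = 850 + 400 + 300 + 300 + 250 + 200 + 150 = 2450 kg.
Lower bound: ⌈2450/1000⌉ = 3 containers.
A packing using 3 containers:
  container 1: 850 + 150 = 1000
  container 2: 400 + 300 + 300 = 1000
  container 3: 250 + 200 = 450
This matches the lower bound, so 3 is optimal.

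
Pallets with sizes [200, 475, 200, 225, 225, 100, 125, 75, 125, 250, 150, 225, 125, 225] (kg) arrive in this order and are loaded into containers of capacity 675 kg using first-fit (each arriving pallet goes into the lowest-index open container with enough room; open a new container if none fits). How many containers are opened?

  200 → container 1 (new)  [load 200/675]
  475 → container 1  [load 675/675]
  200 → container 2 (new)  [load 200/675]
  225 → container 2  [load 425/675]
  225 → container 2  [load 650/675]
  100 → container 3 (new)  [load 100/675]
  125 → container 3  [load 225/675]
  75 → container 3  [load 300/675]
  125 → container 3  [load 425/675]
  250 → container 3  [load 675/675]
  150 → container 4 (new)  [load 150/675]
  225 → container 4  [load 375/675]
  125 → container 4  [load 500/675]
  225 → container 5 (new)  [load 225/675]
5 containers opened.

5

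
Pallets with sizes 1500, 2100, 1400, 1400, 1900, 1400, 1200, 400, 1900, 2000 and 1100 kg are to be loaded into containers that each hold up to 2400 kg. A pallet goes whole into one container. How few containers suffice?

Total = 2100 + 2000 + 1900 + 1900 + 1500 + 1400 + 1400 + 1400 + 1200 + 1100 + 400 = 16300 kg.
Lower bound: ⌈16300/2400⌉ = 7 containers.
Also, 8 pallets each exceed 1200 kg, and no two of those can share a container, so at least 8 containers are needed.
A packing using 9 containers:
  container 1: 2100 = 2100
  container 2: 2000 + 400 = 2400
  container 3: 1900 = 1900
  container 4: 1900 = 1900
  container 5: 1500 = 1500
  container 6: 1400 = 1400
  container 7: 1400 = 1400
  container 8: 1400 = 1400
  container 9: 1200 + 1100 = 2300
No arrangement into 8 containers stays within capacity, so 9 is optimal.

9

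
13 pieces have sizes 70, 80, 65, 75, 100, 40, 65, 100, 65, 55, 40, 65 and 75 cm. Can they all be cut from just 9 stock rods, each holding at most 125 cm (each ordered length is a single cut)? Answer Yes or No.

No

Total = 895 cm; ⌈895/125⌉ = 8.
10 pieces each exceed half the capacity and cannot share a stock rod, forcing at least 10 stock rods.
At least 10 stock rods are required, but only 9 are allowed.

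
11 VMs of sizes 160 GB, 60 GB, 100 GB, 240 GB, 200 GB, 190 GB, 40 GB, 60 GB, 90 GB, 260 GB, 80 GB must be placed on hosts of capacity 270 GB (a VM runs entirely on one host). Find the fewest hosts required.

6

Total = 260 + 240 + 200 + 190 + 160 + 100 + 90 + 80 + 60 + 60 + 40 = 1480 GB.
Lower bound: ⌈1480/270⌉ = 6 hosts.
A packing using 6 hosts:
  host 1: 260 = 260
  host 2: 240 = 240
  host 3: 200 + 60 = 260
  host 4: 190 + 80 = 270
  host 5: 160 + 100 = 260
  host 6: 90 + 60 + 40 = 190
This matches the lower bound, so 6 is optimal.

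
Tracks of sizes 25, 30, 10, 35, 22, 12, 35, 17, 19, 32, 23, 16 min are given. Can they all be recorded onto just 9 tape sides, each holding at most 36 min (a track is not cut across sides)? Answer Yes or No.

A valid assignment using 9 tape sides:
  side 1: 35 = 35
  side 2: 35 = 35
  side 3: 32 = 32
  side 4: 30 = 30
  side 5: 25 + 10 = 35
  side 6: 23 + 12 = 35
  side 7: 22 = 22
  side 8: 19 + 17 = 36
  side 9: 16 = 16
Every load is within 36 min, so 9 tape sides suffice.

Yes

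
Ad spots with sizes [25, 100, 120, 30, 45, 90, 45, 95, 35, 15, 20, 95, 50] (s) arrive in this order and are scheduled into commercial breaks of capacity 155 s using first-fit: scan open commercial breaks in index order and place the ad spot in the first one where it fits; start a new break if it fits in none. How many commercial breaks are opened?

  25 → break 1 (new)  [load 25/155]
  100 → break 1  [load 125/155]
  120 → break 2 (new)  [load 120/155]
  30 → break 1  [load 155/155]
  45 → break 3 (new)  [load 45/155]
  90 → break 3  [load 135/155]
  45 → break 4 (new)  [load 45/155]
  95 → break 4  [load 140/155]
  35 → break 2  [load 155/155]
  15 → break 3  [load 150/155]
  20 → break 5 (new)  [load 20/155]
  95 → break 5  [load 115/155]
  50 → break 6 (new)  [load 50/155]
6 commercial breaks opened.

6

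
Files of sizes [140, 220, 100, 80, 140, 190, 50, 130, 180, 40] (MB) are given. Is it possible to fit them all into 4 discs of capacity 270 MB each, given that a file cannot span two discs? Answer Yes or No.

No

Total = 1270 MB; ⌈1270/270⌉ = 5.
At least 5 discs are required, but only 4 are allowed.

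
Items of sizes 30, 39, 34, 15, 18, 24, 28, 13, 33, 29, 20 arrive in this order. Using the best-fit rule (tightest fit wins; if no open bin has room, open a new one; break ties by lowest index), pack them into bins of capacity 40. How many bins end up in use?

  30 → bin 1 (new)  [load 30/40]
  39 → bin 2 (new)  [load 39/40]
  34 → bin 3 (new)  [load 34/40]
  15 → bin 4 (new)  [load 15/40]
  18 → bin 4  [load 33/40]
  24 → bin 5 (new)  [load 24/40]
  28 → bin 6 (new)  [load 28/40]
  13 → bin 5  [load 37/40]
  33 → bin 7 (new)  [load 33/40]
  29 → bin 8 (new)  [load 29/40]
  20 → bin 9 (new)  [load 20/40]
9 bins opened.

9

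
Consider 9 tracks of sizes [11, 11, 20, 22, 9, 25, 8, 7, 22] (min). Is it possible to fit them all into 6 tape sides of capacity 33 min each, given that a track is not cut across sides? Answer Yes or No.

A valid assignment using 5 tape sides:
  side 1: 25 + 8 = 33
  side 2: 22 + 11 = 33
  side 3: 22 + 11 = 33
  side 4: 20 + 9 = 29
  side 5: 7 = 7
That uses only 5 ≤ 6, so 6 tape sides are enough.

Yes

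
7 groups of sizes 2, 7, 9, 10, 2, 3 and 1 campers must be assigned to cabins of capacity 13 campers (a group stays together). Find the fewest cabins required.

Total = 10 + 9 + 7 + 3 + 2 + 2 + 1 = 34 campers.
Lower bound: ⌈34/13⌉ = 3 cabins.
A packing using 3 cabins:
  cabin 1: 10 + 3 = 13
  cabin 2: 9 + 2 + 2 = 13
  cabin 3: 7 + 1 = 8
This matches the lower bound, so 3 is optimal.

3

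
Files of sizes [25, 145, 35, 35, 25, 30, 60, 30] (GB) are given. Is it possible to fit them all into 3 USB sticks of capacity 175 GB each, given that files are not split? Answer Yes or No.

A valid assignment using 3 USB sticks:
  USB stick 1: 145 + 30 = 175
  USB stick 2: 60 + 35 + 35 + 30 = 160
  USB stick 3: 25 + 25 = 50
Every load is within 175 GB, so 3 USB sticks suffice.

Yes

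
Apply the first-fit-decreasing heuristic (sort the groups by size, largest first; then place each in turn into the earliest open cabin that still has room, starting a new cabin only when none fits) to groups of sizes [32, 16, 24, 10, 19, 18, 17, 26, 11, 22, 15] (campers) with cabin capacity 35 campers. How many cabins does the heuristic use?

7

Sorted descending: 32, 26, 24, 22, 19, 18, 17, 16, 15, 11, 10.
  32 → cabin 1 (new)  [load 32/35]
  26 → cabin 2 (new)  [load 26/35]
  24 → cabin 3 (new)  [load 24/35]
  22 → cabin 4 (new)  [load 22/35]
  19 → cabin 5 (new)  [load 19/35]
  18 → cabin 6 (new)  [load 18/35]
  17 → cabin 6  [load 35/35]
  16 → cabin 5  [load 35/35]
  15 → cabin 7 (new)  [load 15/35]
  11 → cabin 3  [load 35/35]
  10 → cabin 4  [load 32/35]
7 cabins opened.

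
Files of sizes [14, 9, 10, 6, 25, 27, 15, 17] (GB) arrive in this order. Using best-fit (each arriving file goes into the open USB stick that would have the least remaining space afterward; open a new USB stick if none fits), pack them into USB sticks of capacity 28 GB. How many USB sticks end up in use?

  14 → USB stick 1 (new)  [load 14/28]
  9 → USB stick 1  [load 23/28]
  10 → USB stick 2 (new)  [load 10/28]
  6 → USB stick 2  [load 16/28]
  25 → USB stick 3 (new)  [load 25/28]
  27 → USB stick 4 (new)  [load 27/28]
  15 → USB stick 5 (new)  [load 15/28]
  17 → USB stick 6 (new)  [load 17/28]
6 USB sticks opened.

6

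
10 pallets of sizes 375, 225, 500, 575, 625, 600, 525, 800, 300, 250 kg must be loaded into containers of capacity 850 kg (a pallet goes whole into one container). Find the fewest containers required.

Total = 800 + 625 + 600 + 575 + 525 + 500 + 375 + 300 + 250 + 225 = 4775 kg.
Lower bound: ⌈4775/850⌉ = 6 containers.
A packing using 7 containers:
  container 1: 800 = 800
  container 2: 625 + 225 = 850
  container 3: 600 + 250 = 850
  container 4: 575 = 575
  container 5: 525 + 300 = 825
  container 6: 500 = 500
  container 7: 375 = 375
No arrangement into 6 containers stays within capacity, so 7 is optimal.

7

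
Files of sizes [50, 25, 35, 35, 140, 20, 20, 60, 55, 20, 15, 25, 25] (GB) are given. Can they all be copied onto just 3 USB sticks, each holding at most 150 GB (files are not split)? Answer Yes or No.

Total = 525 GB; ⌈525/150⌉ = 4.
At least 4 USB sticks are required, but only 3 are allowed.

No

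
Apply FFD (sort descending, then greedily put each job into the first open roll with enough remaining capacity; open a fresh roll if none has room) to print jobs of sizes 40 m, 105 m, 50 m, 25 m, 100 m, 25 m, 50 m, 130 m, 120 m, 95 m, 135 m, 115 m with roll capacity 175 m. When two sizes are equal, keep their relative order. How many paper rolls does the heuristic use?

7

Sorted descending: 135, 130, 120, 115, 105, 100, 95, 50, 50, 40, 25, 25.
  135 → roll 1 (new)  [load 135/175]
  130 → roll 2 (new)  [load 130/175]
  120 → roll 3 (new)  [load 120/175]
  115 → roll 4 (new)  [load 115/175]
  105 → roll 5 (new)  [load 105/175]
  100 → roll 6 (new)  [load 100/175]
  95 → roll 7 (new)  [load 95/175]
  50 → roll 3  [load 170/175]
  50 → roll 4  [load 165/175]
  40 → roll 1  [load 175/175]
  25 → roll 2  [load 155/175]
  25 → roll 5  [load 130/175]
7 paper rolls opened.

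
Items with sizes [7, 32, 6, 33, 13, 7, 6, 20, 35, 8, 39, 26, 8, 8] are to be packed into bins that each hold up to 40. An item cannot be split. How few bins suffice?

7

Total = 39 + 35 + 33 + 32 + 26 + 20 + 13 + 8 + 8 + 8 + 7 + 7 + 6 + 6 = 248.
Lower bound: ⌈248/40⌉ = 7 bins.
A packing using 7 bins:
  bin 1: 39 = 39
  bin 2: 35 = 35
  bin 3: 33 + 7 = 40
  bin 4: 32 + 8 = 40
  bin 5: 26 + 13 = 39
  bin 6: 20 + 8 + 8 = 36
  bin 7: 7 + 6 + 6 = 19
This matches the lower bound, so 7 is optimal.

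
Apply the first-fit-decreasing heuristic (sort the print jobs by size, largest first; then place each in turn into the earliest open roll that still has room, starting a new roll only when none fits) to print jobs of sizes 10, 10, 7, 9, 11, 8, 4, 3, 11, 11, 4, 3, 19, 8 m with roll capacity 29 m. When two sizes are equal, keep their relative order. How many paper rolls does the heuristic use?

Sorted descending: 19, 11, 11, 11, 10, 10, 9, 8, 8, 7, 4, 4, 3, 3.
  19 → roll 1 (new)  [load 19/29]
  11 → roll 2 (new)  [load 11/29]
  11 → roll 2  [load 22/29]
  11 → roll 3 (new)  [load 11/29]
  10 → roll 1  [load 29/29]
  10 → roll 3  [load 21/29]
  9 → roll 4 (new)  [load 9/29]
  8 → roll 3  [load 29/29]
  8 → roll 4  [load 17/29]
  7 → roll 2  [load 29/29]
  4 → roll 4  [load 21/29]
  4 → roll 4  [load 25/29]
  3 → roll 4  [load 28/29]
  3 → roll 5 (new)  [load 3/29]
5 paper rolls opened.

5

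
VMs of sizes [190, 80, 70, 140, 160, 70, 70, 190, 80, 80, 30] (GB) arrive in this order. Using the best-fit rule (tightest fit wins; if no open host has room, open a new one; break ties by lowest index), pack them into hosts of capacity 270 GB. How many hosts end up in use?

5

  190 → host 1 (new)  [load 190/270]
  80 → host 1  [load 270/270]
  70 → host 2 (new)  [load 70/270]
  140 → host 2  [load 210/270]
  160 → host 3 (new)  [load 160/270]
  70 → host 3  [load 230/270]
  70 → host 4 (new)  [load 70/270]
  190 → host 4  [load 260/270]
  80 → host 5 (new)  [load 80/270]
  80 → host 5  [load 160/270]
  30 → host 3  [load 260/270]
5 hosts opened.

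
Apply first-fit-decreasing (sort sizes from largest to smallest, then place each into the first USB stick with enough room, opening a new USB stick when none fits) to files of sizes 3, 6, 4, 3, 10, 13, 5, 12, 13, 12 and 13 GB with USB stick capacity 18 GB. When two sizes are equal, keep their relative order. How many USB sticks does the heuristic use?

6

Sorted descending: 13, 13, 13, 12, 12, 10, 6, 5, 4, 3, 3.
  13 → USB stick 1 (new)  [load 13/18]
  13 → USB stick 2 (new)  [load 13/18]
  13 → USB stick 3 (new)  [load 13/18]
  12 → USB stick 4 (new)  [load 12/18]
  12 → USB stick 5 (new)  [load 12/18]
  10 → USB stick 6 (new)  [load 10/18]
  6 → USB stick 4  [load 18/18]
  5 → USB stick 1  [load 18/18]
  4 → USB stick 2  [load 17/18]
  3 → USB stick 3  [load 16/18]
  3 → USB stick 5  [load 15/18]
6 USB sticks opened.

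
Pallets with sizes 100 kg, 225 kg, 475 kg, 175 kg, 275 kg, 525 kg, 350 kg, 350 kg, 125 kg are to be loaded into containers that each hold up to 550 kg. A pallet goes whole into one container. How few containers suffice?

6

Total = 525 + 475 + 350 + 350 + 275 + 225 + 175 + 125 + 100 = 2600 kg.
Lower bound: ⌈2600/550⌉ = 5 containers.
A packing using 6 containers:
  container 1: 525 = 525
  container 2: 475 = 475
  container 3: 350 + 175 = 525
  container 4: 350 + 125 = 475
  container 5: 275 + 225 = 500
  container 6: 100 = 100
No arrangement into 5 containers stays within capacity, so 6 is optimal.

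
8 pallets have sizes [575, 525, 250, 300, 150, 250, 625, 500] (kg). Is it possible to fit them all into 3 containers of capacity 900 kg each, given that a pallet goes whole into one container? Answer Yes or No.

No

Total = 3175 kg; ⌈3175/900⌉ = 4.
At least 4 containers are required, but only 3 are allowed.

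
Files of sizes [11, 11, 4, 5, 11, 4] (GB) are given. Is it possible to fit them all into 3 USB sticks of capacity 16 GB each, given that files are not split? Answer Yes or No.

Yes

A valid assignment using 3 USB sticks:
  USB stick 1: 11 + 5 = 16
  USB stick 2: 11 + 4 = 15
  USB stick 3: 11 + 4 = 15
Every load is within 16 GB, so 3 USB sticks suffice.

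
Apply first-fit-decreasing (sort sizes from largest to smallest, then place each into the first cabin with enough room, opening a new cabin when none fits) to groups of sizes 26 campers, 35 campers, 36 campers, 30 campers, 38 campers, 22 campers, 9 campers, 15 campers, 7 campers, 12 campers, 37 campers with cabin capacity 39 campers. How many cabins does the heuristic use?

8

Sorted descending: 38, 37, 36, 35, 30, 26, 22, 15, 12, 9, 7.
  38 → cabin 1 (new)  [load 38/39]
  37 → cabin 2 (new)  [load 37/39]
  36 → cabin 3 (new)  [load 36/39]
  35 → cabin 4 (new)  [load 35/39]
  30 → cabin 5 (new)  [load 30/39]
  26 → cabin 6 (new)  [load 26/39]
  22 → cabin 7 (new)  [load 22/39]
  15 → cabin 7  [load 37/39]
  12 → cabin 6  [load 38/39]
  9 → cabin 5  [load 39/39]
  7 → cabin 8 (new)  [load 7/39]
8 cabins opened.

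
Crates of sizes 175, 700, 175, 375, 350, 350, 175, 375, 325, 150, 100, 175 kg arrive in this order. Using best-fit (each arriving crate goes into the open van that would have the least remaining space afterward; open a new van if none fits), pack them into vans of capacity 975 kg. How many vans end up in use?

  175 → van 1 (new)  [load 175/975]
  700 → van 1  [load 875/975]
  175 → van 2 (new)  [load 175/975]
  375 → van 2  [load 550/975]
  350 → van 2  [load 900/975]
  350 → van 3 (new)  [load 350/975]
  175 → van 3  [load 525/975]
  375 → van 3  [load 900/975]
  325 → van 4 (new)  [load 325/975]
  150 → van 4  [load 475/975]
  100 → van 1  [load 975/975]
  175 → van 4  [load 650/975]
4 vans opened.

4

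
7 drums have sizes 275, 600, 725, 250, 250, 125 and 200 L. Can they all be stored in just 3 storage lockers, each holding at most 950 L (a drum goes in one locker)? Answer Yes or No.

Yes

A valid assignment using 3 storage lockers:
  locker 1: 725 + 200 = 925
  locker 2: 600 + 275 = 875
  locker 3: 250 + 250 + 125 = 625
Every load is within 950 L, so 3 storage lockers suffice.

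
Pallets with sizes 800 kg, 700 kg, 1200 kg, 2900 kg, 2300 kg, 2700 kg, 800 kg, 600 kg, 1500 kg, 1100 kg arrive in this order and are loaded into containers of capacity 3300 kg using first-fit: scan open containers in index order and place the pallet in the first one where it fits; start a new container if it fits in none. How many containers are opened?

  800 → container 1 (new)  [load 800/3300]
  700 → container 1  [load 1500/3300]
  1200 → container 1  [load 2700/3300]
  2900 → container 2 (new)  [load 2900/3300]
  2300 → container 3 (new)  [load 2300/3300]
  2700 → container 4 (new)  [load 2700/3300]
  800 → container 3  [load 3100/3300]
  600 → container 1  [load 3300/3300]
  1500 → container 5 (new)  [load 1500/3300]
  1100 → container 5  [load 2600/3300]
5 containers opened.

5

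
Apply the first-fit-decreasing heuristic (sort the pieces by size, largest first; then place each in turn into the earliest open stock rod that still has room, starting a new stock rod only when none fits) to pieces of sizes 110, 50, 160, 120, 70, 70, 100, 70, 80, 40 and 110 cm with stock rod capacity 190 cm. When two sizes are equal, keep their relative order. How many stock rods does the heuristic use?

6

Sorted descending: 160, 120, 110, 110, 100, 80, 70, 70, 70, 50, 40.
  160 → stock rod 1 (new)  [load 160/190]
  120 → stock rod 2 (new)  [load 120/190]
  110 → stock rod 3 (new)  [load 110/190]
  110 → stock rod 4 (new)  [load 110/190]
  100 → stock rod 5 (new)  [load 100/190]
  80 → stock rod 3  [load 190/190]
  70 → stock rod 2  [load 190/190]
  70 → stock rod 4  [load 180/190]
  70 → stock rod 5  [load 170/190]
  50 → stock rod 6 (new)  [load 50/190]
  40 → stock rod 6  [load 90/190]
6 stock rods opened.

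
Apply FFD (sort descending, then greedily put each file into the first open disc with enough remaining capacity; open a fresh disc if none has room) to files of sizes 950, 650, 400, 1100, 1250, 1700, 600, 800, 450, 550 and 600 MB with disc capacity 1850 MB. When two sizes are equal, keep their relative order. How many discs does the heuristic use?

6

Sorted descending: 1700, 1250, 1100, 950, 800, 650, 600, 600, 550, 450, 400.
  1700 → disc 1 (new)  [load 1700/1850]
  1250 → disc 2 (new)  [load 1250/1850]
  1100 → disc 3 (new)  [load 1100/1850]
  950 → disc 4 (new)  [load 950/1850]
  800 → disc 4  [load 1750/1850]
  650 → disc 3  [load 1750/1850]
  600 → disc 2  [load 1850/1850]
  600 → disc 5 (new)  [load 600/1850]
  550 → disc 5  [load 1150/1850]
  450 → disc 5  [load 1600/1850]
  400 → disc 6 (new)  [load 400/1850]
6 discs opened.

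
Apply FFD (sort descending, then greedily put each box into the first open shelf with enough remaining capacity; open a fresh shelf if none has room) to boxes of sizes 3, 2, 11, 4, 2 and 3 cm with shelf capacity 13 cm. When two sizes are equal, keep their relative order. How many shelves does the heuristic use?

2

Sorted descending: 11, 4, 3, 3, 2, 2.
  11 → shelf 1 (new)  [load 11/13]
  4 → shelf 2 (new)  [load 4/13]
  3 → shelf 2  [load 7/13]
  3 → shelf 2  [load 10/13]
  2 → shelf 1  [load 13/13]
  2 → shelf 2  [load 12/13]
2 shelves opened.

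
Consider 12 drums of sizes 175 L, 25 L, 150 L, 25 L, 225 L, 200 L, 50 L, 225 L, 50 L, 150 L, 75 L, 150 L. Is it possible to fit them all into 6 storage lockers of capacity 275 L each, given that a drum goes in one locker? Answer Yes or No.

Total = 1500 L; ⌈1500/275⌉ = 6.
7 drums each exceed half the capacity and cannot share a locker, forcing at least 7 storage lockers.
At least 7 storage lockers are required, but only 6 are allowed.

No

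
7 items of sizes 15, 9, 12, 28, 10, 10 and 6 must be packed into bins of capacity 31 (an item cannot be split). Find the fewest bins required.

Total = 28 + 15 + 12 + 10 + 10 + 9 + 6 = 90.
Lower bound: ⌈90/31⌉ = 3 bins.
A packing using 3 bins:
  bin 1: 28 = 28
  bin 2: 15 + 10 + 6 = 31
  bin 3: 12 + 10 + 9 = 31
This matches the lower bound, so 3 is optimal.

3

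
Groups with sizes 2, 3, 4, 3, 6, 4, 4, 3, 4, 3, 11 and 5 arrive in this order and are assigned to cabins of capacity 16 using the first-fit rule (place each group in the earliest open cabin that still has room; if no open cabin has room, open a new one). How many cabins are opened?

4

  2 → cabin 1 (new)  [load 2/16]
  3 → cabin 1  [load 5/16]
  4 → cabin 1  [load 9/16]
  3 → cabin 1  [load 12/16]
  6 → cabin 2 (new)  [load 6/16]
  4 → cabin 1  [load 16/16]
  4 → cabin 2  [load 10/16]
  3 → cabin 2  [load 13/16]
  4 → cabin 3 (new)  [load 4/16]
  3 → cabin 2  [load 16/16]
  11 → cabin 3  [load 15/16]
  5 → cabin 4 (new)  [load 5/16]
4 cabins opened.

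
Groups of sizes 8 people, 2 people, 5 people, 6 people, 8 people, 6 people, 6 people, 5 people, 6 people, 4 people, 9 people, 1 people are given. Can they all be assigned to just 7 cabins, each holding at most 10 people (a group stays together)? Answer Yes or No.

No

Total = 66 people; ⌈66/10⌉ = 7.
The bound of 7 does not rule out 7, but exhaustive search shows no assignment into 7 cabins of capacity 10 people exists — the minimum is 8.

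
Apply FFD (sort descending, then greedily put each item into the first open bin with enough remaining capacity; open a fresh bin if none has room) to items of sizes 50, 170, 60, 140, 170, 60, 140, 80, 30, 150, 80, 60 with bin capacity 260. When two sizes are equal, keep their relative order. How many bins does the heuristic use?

Sorted descending: 170, 170, 150, 140, 140, 80, 80, 60, 60, 60, 50, 30.
  170 → bin 1 (new)  [load 170/260]
  170 → bin 2 (new)  [load 170/260]
  150 → bin 3 (new)  [load 150/260]
  140 → bin 4 (new)  [load 140/260]
  140 → bin 5 (new)  [load 140/260]
  80 → bin 1  [load 250/260]
  80 → bin 2  [load 250/260]
  60 → bin 3  [load 210/260]
  60 → bin 4  [load 200/260]
  60 → bin 4  [load 260/260]
  50 → bin 3  [load 260/260]
  30 → bin 5  [load 170/260]
5 bins opened.

5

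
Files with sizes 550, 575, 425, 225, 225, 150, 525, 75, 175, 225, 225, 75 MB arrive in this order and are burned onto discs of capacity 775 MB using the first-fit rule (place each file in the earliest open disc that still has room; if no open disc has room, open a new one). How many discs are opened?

  550 → disc 1 (new)  [load 550/775]
  575 → disc 2 (new)  [load 575/775]
  425 → disc 3 (new)  [load 425/775]
  225 → disc 1  [load 775/775]
  225 → disc 3  [load 650/775]
  150 → disc 2  [load 725/775]
  525 → disc 4 (new)  [load 525/775]
  75 → disc 3  [load 725/775]
  175 → disc 4  [load 700/775]
  225 → disc 5 (new)  [load 225/775]
  225 → disc 5  [load 450/775]
  75 → disc 4  [load 775/775]
5 discs opened.

5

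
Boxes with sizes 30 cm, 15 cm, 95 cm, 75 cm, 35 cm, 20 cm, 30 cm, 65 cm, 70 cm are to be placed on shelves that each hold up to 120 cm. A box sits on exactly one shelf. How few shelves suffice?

4

Total = 95 + 75 + 70 + 65 + 35 + 30 + 30 + 20 + 15 = 435 cm.
Lower bound: ⌈435/120⌉ = 4 shelves.
A packing using 4 shelves:
  shelf 1: 95 + 20 = 115
  shelf 2: 75 + 35 = 110
  shelf 3: 70 + 30 + 15 = 115
  shelf 4: 65 + 30 = 95
This matches the lower bound, so 4 is optimal.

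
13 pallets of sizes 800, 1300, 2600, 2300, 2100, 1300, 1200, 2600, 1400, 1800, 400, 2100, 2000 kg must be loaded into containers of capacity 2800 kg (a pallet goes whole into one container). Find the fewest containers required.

Total = 2600 + 2600 + 2300 + 2100 + 2100 + 2000 + 1800 + 1400 + 1300 + 1300 + 1200 + 800 + 400 = 21900 kg.
Lower bound: ⌈21900/2800⌉ = 8 containers.
A packing using 9 containers:
  container 1: 2600 = 2600
  container 2: 2600 = 2600
  container 3: 2300 + 400 = 2700
  container 4: 2100 = 2100
  container 5: 2100 = 2100
  container 6: 2000 + 800 = 2800
  container 7: 1800 = 1800
  container 8: 1400 + 1300 = 2700
  container 9: 1300 + 1200 = 2500
No arrangement into 8 containers stays within capacity, so 9 is optimal.

9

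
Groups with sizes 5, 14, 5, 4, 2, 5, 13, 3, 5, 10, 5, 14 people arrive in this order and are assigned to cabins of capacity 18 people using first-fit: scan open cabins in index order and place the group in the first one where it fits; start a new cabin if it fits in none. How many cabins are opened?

  5 → cabin 1 (new)  [load 5/18]
  14 → cabin 2 (new)  [load 14/18]
  5 → cabin 1  [load 10/18]
  4 → cabin 1  [load 14/18]
  2 → cabin 1  [load 16/18]
  5 → cabin 3 (new)  [load 5/18]
  13 → cabin 3  [load 18/18]
  3 → cabin 2  [load 17/18]
  5 → cabin 4 (new)  [load 5/18]
  10 → cabin 4  [load 15/18]
  5 → cabin 5 (new)  [load 5/18]
  14 → cabin 6 (new)  [load 14/18]
6 cabins opened.

6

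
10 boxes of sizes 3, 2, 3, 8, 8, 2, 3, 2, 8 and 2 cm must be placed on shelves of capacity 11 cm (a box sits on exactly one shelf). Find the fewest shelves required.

4

Total = 8 + 8 + 8 + 3 + 3 + 3 + 2 + 2 + 2 + 2 = 41 cm.
Lower bound: ⌈41/11⌉ = 4 shelves.
A packing using 4 shelves:
  shelf 1: 8 + 3 = 11
  shelf 2: 8 + 3 = 11
  shelf 3: 8 + 3 = 11
  shelf 4: 2 + 2 + 2 + 2 = 8
This matches the lower bound, so 4 is optimal.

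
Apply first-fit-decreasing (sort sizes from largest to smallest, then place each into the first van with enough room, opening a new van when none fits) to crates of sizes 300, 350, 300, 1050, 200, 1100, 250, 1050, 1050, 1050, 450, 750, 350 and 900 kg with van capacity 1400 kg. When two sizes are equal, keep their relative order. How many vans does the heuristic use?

Sorted descending: 1100, 1050, 1050, 1050, 1050, 900, 750, 450, 350, 350, 300, 300, 250, 200.
  1100 → van 1 (new)  [load 1100/1400]
  1050 → van 2 (new)  [load 1050/1400]
  1050 → van 3 (new)  [load 1050/1400]
  1050 → van 4 (new)  [load 1050/1400]
  1050 → van 5 (new)  [load 1050/1400]
  900 → van 6 (new)  [load 900/1400]
  750 → van 7 (new)  [load 750/1400]
  450 → van 6  [load 1350/1400]
  350 → van 2  [load 1400/1400]
  350 → van 3  [load 1400/1400]
  300 → van 1  [load 1400/1400]
  300 → van 4  [load 1350/1400]
  250 → van 5  [load 1300/1400]
  200 → van 7  [load 950/1400]
7 vans opened.

7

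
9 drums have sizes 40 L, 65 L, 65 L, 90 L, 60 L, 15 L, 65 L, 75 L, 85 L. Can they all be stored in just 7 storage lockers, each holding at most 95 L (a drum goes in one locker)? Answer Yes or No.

Total = 560 L; ⌈560/95⌉ = 6.
7 drums each exceed half the capacity and cannot share a locker, forcing at least 7 storage lockers.
The bound of 7 does not rule out 7, but exhaustive search shows no assignment into 7 storage lockers of capacity 95 L exists — the minimum is 8.

No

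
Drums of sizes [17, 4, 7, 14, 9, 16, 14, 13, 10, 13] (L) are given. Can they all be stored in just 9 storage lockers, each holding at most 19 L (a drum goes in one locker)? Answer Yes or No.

A valid assignment using 8 storage lockers:
  locker 1: 17 = 17
  locker 2: 16 = 16
  locker 3: 14 + 4 = 18
  locker 4: 14 = 14
  locker 5: 13 = 13
  locker 6: 13 = 13
  locker 7: 10 + 9 = 19
  locker 8: 7 = 7
That uses only 8 ≤ 9, so 9 storage lockers are enough.

Yes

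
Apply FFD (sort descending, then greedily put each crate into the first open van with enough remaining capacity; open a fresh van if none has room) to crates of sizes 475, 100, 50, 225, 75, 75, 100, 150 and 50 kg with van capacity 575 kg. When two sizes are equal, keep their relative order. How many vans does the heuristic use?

3

Sorted descending: 475, 225, 150, 100, 100, 75, 75, 50, 50.
  475 → van 1 (new)  [load 475/575]
  225 → van 2 (new)  [load 225/575]
  150 → van 2  [load 375/575]
  100 → van 1  [load 575/575]
  100 → van 2  [load 475/575]
  75 → van 2  [load 550/575]
  75 → van 3 (new)  [load 75/575]
  50 → van 3  [load 125/575]
  50 → van 3  [load 175/575]
3 vans opened.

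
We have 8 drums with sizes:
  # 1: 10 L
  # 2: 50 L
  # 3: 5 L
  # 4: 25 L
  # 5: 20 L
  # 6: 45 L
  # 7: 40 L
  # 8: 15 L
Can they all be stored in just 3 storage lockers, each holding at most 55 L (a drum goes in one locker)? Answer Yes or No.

Total = 210 L; ⌈210/55⌉ = 4.
At least 4 storage lockers are required, but only 3 are allowed.

No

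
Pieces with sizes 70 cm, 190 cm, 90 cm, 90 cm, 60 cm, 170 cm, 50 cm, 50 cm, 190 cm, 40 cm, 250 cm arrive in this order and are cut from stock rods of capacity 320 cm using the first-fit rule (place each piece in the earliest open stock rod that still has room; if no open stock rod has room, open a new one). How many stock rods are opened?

  70 → stock rod 1 (new)  [load 70/320]
  190 → stock rod 1  [load 260/320]
  90 → stock rod 2 (new)  [load 90/320]
  90 → stock rod 2  [load 180/320]
  60 → stock rod 1  [load 320/320]
  170 → stock rod 3 (new)  [load 170/320]
  50 → stock rod 2  [load 230/320]
  50 → stock rod 2  [load 280/320]
  190 → stock rod 4 (new)  [load 190/320]
  40 → stock rod 2  [load 320/320]
  250 → stock rod 5 (new)  [load 250/320]
5 stock rods opened.

5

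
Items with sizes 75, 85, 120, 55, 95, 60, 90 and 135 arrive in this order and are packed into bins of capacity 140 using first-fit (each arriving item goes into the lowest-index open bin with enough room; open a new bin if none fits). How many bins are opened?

7

  75 → bin 1 (new)  [load 75/140]
  85 → bin 2 (new)  [load 85/140]
  120 → bin 3 (new)  [load 120/140]
  55 → bin 1  [load 130/140]
  95 → bin 4 (new)  [load 95/140]
  60 → bin 5 (new)  [load 60/140]
  90 → bin 6 (new)  [load 90/140]
  135 → bin 7 (new)  [load 135/140]
7 bins opened.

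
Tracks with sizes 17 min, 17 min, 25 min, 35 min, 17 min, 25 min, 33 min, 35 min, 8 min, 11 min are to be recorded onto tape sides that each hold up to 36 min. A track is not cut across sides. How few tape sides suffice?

7

Total = 35 + 35 + 33 + 25 + 25 + 17 + 17 + 17 + 11 + 8 = 223 min.
Lower bound: ⌈223/36⌉ = 7 tape sides.
A packing using 7 tape sides:
  side 1: 35 = 35
  side 2: 35 = 35
  side 3: 33 = 33
  side 4: 25 + 11 = 36
  side 5: 25 + 8 = 33
  side 6: 17 + 17 = 34
  side 7: 17 = 17
This matches the lower bound, so 7 is optimal.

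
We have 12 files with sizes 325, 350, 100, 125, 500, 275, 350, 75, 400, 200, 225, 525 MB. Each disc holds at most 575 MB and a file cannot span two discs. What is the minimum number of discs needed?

7

Total = 525 + 500 + 400 + 350 + 350 + 325 + 275 + 225 + 200 + 125 + 100 + 75 = 3450 MB.
Lower bound: ⌈3450/575⌉ = 6 discs.
A packing using 7 discs:
  disc 1: 525 = 525
  disc 2: 500 + 75 = 575
  disc 3: 400 + 125 = 525
  disc 4: 350 + 225 = 575
  disc 5: 350 + 200 = 550
  disc 6: 325 + 100 = 425
  disc 7: 275 = 275
No arrangement into 6 discs stays within capacity, so 7 is optimal.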